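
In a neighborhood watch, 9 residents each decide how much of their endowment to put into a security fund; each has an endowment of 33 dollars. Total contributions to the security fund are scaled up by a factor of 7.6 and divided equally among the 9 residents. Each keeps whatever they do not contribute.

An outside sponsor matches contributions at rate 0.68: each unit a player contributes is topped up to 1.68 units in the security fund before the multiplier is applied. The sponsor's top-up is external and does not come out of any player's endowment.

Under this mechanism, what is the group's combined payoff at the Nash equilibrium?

3792.10 dollars

The effective private return per unit is now 7.6 × 1.68 / 9 = 1.4187 > 1, so every player's dominant strategy flips to full contribution.
So the Nash equilibrium is full contribution by all 9; the group earns 7.6 × 1.68 × 297 = 3792.10.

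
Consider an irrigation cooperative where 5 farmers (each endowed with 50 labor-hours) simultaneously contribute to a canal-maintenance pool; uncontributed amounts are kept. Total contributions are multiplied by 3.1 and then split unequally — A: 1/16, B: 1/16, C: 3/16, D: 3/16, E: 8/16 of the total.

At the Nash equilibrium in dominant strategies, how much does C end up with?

79.06 labor-hours

Each unit j contributes comes back to j as 3.1 × (j's share), so j prefers to contribute only if that share exceeds 1/3.1 = 0.3226; otherwise keeping the unit dominates.
Only E (8/16) clears that bar, contributing 50; the remaining 4 contribute 0. Total contributed: 50.
C keeps 50 and receives 3.1 × 50 × 3/16 = 29.06 from the canal-maintenance pool, for a payoff of 79.06.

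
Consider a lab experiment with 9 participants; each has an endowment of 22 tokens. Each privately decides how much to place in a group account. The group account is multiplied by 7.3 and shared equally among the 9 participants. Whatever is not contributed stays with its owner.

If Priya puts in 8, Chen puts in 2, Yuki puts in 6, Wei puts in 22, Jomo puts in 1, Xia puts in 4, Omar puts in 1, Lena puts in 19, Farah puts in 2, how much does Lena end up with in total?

55.72 tokens

Total contributed: 8 + 2 + 6 + 22 + 1 + 4 + 1 + 19 + 2 = 65.
Each receives 7.3 × 65 / 9 = 52.72 from the group account.
Lena keeps 22 − 19 = 3, so Lena's payoff is 3 + 52.72 = 55.72.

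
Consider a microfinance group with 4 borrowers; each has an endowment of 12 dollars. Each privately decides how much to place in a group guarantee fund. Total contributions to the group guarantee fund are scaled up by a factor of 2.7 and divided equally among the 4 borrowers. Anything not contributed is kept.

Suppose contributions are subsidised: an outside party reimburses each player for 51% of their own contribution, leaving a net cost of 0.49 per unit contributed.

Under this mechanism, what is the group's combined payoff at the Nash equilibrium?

With the mechanism, a contributed unit returns (2.7/4) / 0.49 = 1.3776 per unit of net cost to the contributor — now above 1 — so contributing fully is weakly dominant for every player.
So the Nash equilibrium is full contribution by all 4; the group earns 4 × (12 × 0.51 + 2.7 × 12) = 154.08.

154.08 dollars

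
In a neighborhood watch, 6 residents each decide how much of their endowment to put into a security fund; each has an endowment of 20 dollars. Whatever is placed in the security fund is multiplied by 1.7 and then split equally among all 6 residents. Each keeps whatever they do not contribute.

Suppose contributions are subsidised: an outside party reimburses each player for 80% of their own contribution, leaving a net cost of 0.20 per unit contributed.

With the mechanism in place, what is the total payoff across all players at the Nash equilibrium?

Under the mechanism each unit contributed yields (1.7/6) / 0.20 = 1.4167 back to its contributor per unit of net cost, which exceeds 1, making full contribution the dominant choice for everyone.
So the Nash equilibrium is full contribution by all 6; the group earns 6 × (20 × 0.80 + 1.7 × 20) = 300.00.

300.00 dollars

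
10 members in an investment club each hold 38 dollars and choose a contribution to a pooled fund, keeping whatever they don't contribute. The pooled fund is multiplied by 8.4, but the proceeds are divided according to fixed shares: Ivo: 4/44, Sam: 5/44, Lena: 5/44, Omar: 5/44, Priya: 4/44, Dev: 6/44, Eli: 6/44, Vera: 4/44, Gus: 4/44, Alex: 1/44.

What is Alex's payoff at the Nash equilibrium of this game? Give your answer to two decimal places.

For player j, contributing a unit is worthwhile iff 8.4 × (j's share) ≥ 1, i.e. iff j's share is at least 0.1190.
The shares above 0.1190 belong to Dev and Eli, contributing 38 each; the remaining 8 contribute 0. Total contributed: 76.
Alex keeps 38 and receives 8.4 × 76 × 1/44 = 14.51 from the pooled fund, for a payoff of 52.51.

52.51 dollars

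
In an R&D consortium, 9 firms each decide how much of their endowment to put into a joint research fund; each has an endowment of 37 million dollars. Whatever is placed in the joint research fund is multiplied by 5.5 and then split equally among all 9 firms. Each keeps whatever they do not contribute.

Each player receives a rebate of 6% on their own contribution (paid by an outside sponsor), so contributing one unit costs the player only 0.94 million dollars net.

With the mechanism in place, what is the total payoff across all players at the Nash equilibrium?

333.00 million dollars

Even with the mechanism, each unit contributed returns only (5.5/9) / 0.94 = 0.6501 per unit of net cost, so contributing nothing is still dominant.
At the Nash equilibrium no one contributes; group total payoff = 9 × 37 = 333.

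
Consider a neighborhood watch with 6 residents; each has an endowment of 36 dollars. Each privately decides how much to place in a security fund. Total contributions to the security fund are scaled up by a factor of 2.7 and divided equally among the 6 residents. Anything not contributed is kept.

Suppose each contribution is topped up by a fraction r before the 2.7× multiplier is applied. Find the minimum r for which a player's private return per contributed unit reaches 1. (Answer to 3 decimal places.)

With matching at rate r, one contributed unit becomes (1 + r) in the security fund and returns 2.7 × (1 + r) / 6 to the contributor.
Setting this equal to 1: 1 + r = 6/2.7 = 2.2222.
So the minimum matching rate is r = 2.2222 − 1 = 1.222.

1.222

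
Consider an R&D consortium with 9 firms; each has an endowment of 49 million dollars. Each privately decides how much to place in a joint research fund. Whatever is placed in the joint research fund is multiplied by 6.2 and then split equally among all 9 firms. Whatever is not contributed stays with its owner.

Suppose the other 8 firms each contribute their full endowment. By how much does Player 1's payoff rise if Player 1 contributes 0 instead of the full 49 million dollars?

Switching from a contribution of 49 to 0 lets Player 1 keep an extra 49 million dollars, but lowers the joint research fund by 49, which costs Player 1 their own share of that drop: 6.2/9 × 49 = 33.76.
Net gain = 49 − 33.76 = 15.24. The private return per contributed unit (0.6889) is below 1, so free-riding is indeed the best response regardless of what the others do.

15.24 million dollars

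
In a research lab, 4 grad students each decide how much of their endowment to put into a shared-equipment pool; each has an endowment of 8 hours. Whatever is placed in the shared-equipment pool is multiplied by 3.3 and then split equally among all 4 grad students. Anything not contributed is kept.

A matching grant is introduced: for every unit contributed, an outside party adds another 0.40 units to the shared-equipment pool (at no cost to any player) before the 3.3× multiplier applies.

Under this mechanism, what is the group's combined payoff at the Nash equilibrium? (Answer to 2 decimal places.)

147.84 hours

With the mechanism, a contributed unit returns 3.3 × 1.40 / 4 = 1.1550 per unit of net cost to the contributor — now above 1 — so contributing fully is weakly dominant for every player.
So the Nash equilibrium is full contribution by all 4; the group earns 3.3 × 1.40 × 32 = 147.84.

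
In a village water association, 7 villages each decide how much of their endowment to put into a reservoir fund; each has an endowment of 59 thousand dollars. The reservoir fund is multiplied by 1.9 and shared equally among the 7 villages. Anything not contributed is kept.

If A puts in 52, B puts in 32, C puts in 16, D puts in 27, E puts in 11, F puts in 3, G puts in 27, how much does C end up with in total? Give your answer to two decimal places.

Total contributed: 52 + 32 + 16 + 27 + 11 + 3 + 27 = 168.
Each receives 1.9 × 168 / 7 = 45.60 from the reservoir fund.
C keeps 59 − 16 = 43, so C's payoff is 43 + 45.60 = 88.60.

88.60 thousand dollars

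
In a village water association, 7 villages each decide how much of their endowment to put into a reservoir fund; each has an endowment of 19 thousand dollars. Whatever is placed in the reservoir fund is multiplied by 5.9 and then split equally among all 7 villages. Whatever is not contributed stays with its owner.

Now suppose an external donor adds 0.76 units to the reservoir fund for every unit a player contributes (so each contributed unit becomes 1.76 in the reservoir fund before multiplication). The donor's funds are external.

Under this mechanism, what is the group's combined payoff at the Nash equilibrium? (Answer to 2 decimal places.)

Under the mechanism each unit contributed yields 5.9 × 1.76 / 7 = 1.4834 back to its contributor per unit of net cost, which exceeds 1, making full contribution the dominant choice for everyone.
At the Nash equilibrium everyone contributes 19. Group total payoff = 5.9 × 1.76 × 133 = 1381.07.

1381.07 thousand dollars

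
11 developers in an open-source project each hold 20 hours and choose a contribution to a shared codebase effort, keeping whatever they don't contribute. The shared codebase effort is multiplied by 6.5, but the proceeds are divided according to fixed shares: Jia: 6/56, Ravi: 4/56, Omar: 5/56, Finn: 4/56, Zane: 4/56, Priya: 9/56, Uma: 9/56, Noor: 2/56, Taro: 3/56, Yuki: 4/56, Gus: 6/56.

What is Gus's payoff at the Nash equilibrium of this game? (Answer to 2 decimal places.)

47.86 hours

For player j, contributing a unit is worthwhile iff 6.5 × (j's share) ≥ 1, i.e. iff j's share is at least 0.1538.
Priya and Uma are above the threshold, contributing 20 each; the remaining 9 contribute 0. Total contributed: 40.
Gus keeps 20 and receives 6.5 × 40 × 6/56 = 27.86 from the shared codebase effort, for a payoff of 47.86.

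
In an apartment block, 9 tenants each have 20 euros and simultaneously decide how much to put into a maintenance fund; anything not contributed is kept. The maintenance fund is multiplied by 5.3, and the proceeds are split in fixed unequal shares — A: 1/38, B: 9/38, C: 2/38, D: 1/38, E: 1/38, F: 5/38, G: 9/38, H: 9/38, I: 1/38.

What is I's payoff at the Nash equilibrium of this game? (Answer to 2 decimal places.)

Player j's private return per contributed unit is 5.3 × (j's share). Contributing is weakly dominant for j when that share is at least 1/5.3 = 0.1887, and contributing 0 is dominant otherwise.
B, G and H are above the threshold, contributing 20 each; the remaining 6 contribute 0. Total contributed: 60.
I keeps 20 and receives 5.3 × 60 × 1/38 = 8.37 from the maintenance fund, for a payoff of 28.37.

28.37 euros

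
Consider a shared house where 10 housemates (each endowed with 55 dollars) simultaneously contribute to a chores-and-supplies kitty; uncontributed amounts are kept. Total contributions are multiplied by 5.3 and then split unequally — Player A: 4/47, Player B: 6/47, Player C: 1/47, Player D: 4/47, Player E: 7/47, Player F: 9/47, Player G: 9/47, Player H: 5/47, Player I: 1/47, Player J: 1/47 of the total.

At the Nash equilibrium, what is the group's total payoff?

A player with share s gets back 5.3·s per unit contributed, so full contribution is dominant for anyone with s > 1/5.3 = 0.1887 and zero contribution is dominant for anyone below.
Player F and Player G are above the threshold, contributing 55 each; the remaining 8 contribute 0. Total contributed: 110.
The chores-and-supplies kitty pays out 5.3 × 110 = 583.00 in total (split across the unequal shares, but the aggregate is all that matters for the group sum).
The 8 free-riders keep 55 each, adding 440. Group total = 440 + 583.00 = 1023.00.

1023.00 dollars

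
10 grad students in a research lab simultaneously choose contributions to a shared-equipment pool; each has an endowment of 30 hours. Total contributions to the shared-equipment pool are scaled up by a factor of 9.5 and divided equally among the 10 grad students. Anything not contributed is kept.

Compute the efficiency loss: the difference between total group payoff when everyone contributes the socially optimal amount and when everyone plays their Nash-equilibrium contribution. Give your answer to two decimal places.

Each contributed unit returns 9.5/10 = 0.9500 to its contributor — below 1 — so contributing 0 is dominant for every player. At the Nash equilibrium everyone keeps their 30, and the group total is 10 × 30 = 300.
Each contributed unit returns 9.500 to the group as a whole (0.9500 to each of 10 players), which exceeds 1, so the social optimum is full contribution: group total = 9.500 × 300 = 2850.00.
Efficiency loss = 2850.00 − 300 = 2550.00.

2550.00 hours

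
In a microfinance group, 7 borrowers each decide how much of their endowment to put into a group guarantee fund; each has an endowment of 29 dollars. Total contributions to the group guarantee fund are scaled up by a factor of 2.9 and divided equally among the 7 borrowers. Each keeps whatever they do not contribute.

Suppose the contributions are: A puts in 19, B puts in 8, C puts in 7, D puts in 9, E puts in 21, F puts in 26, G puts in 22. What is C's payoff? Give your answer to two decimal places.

68.40 dollars

Total contributed: 19 + 8 + 7 + 9 + 21 + 26 + 22 = 112.
Each receives 2.9 × 112 / 7 = 46.40 from the group guarantee fund.
C keeps 29 − 7 = 22, so C's payoff is 22 + 46.40 = 68.40.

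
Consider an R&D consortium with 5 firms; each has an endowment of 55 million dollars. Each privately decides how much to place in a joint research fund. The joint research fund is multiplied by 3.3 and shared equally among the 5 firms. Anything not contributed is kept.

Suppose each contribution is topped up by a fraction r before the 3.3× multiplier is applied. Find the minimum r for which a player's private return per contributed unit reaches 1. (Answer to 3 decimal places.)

With matching at rate r, one contributed unit becomes (1 + r) in the joint research fund and returns 3.3 × (1 + r) / 5 to the contributor.
Setting this equal to 1: 1 + r = 5/3.3 = 1.5152.
So the minimum matching rate is r = 1.5152 − 1 = 0.515.

0.515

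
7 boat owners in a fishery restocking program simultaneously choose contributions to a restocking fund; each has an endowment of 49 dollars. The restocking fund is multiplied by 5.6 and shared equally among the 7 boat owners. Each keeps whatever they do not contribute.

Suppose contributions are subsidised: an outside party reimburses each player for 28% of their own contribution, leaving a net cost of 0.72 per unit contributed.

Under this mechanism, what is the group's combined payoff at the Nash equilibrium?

With the mechanism, a contributed unit returns (5.6/7) / 0.72 = 1.1111 per unit of net cost to the contributor — now above 1 — so contributing fully is weakly dominant for every player.
At the Nash equilibrium everyone contributes 49. Group total payoff = 7 × (49 × 0.28 + 5.6 × 49) = 2016.84.

2016.84 dollars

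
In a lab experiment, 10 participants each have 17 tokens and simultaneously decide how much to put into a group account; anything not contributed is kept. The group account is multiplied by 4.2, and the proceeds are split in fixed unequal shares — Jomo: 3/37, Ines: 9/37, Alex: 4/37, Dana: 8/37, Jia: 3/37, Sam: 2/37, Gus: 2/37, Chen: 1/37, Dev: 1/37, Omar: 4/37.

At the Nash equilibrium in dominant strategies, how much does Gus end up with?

Player j's private return per contributed unit is 4.2 × (j's share). Contributing is weakly dominant for j when that share is at least 1/4.2 = 0.2381, and contributing 0 is dominant otherwise.
The only share above 0.2381 is Ines's 9/37, contributing 17; the remaining 9 contribute 0. Total contributed: 17.
Gus keeps 17 and receives 4.2 × 17 × 2/37 = 3.86 from the group account, for a payoff of 20.86.

20.86 tokens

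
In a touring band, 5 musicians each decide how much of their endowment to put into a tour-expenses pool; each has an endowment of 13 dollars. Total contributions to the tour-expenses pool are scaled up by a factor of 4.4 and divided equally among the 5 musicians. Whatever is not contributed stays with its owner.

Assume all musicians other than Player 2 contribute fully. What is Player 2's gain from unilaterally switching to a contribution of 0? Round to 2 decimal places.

Switching from a contribution of 13 to 0 lets Player 2 keep an extra 13 dollars, but lowers the tour-expenses pool by 13, which costs Player 2 their own share of that drop: 4.4/5 × 13 = 11.44.
Net gain = 13 − 11.44 = 1.56. The private return per contributed unit (0.8800) is below 1, so free-riding is indeed the best response regardless of what the others do.

1.56 dollars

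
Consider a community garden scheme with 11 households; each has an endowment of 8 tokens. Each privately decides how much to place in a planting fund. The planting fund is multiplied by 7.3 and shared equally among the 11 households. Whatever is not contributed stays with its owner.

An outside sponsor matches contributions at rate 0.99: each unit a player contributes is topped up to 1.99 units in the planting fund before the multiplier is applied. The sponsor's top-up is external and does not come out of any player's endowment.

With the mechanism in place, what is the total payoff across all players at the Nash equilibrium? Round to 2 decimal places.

1278.38 tokens

Under the mechanism each unit contributed yields 7.3 × 1.99 / 11 = 1.3206 back to its contributor per unit of net cost, which exceeds 1, making full contribution the dominant choice for everyone.
So the Nash equilibrium is full contribution by all 11; the group earns 7.3 × 1.99 × 88 = 1278.38.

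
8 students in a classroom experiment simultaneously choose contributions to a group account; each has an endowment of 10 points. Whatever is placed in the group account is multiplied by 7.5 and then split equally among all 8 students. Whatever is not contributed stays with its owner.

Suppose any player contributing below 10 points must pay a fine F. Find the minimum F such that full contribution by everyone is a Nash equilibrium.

0.63 points

Given the others contribute fully, the best deviation is to contribute 0 (any partial contribution still incurs the fine and gives up units whose private return 0.9375 is below 1).
Deviating from 10 to 0 saves 10 points but forfeits the deviator's share of the drop in the group account: 7.5/8 × 10 = 9.37.
So the deviation gain is 10 − 9.37 = 0.63, and the fine must be at least 0.63 points to wipe it out.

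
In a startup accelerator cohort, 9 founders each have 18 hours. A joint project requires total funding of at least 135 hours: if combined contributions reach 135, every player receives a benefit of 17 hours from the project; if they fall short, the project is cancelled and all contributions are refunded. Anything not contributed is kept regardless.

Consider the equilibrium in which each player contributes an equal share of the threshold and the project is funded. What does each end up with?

Equal share of the threshold: 135/9 = 15.
At this profile no one gains by cutting their contribution: any cut drops the total below 135, the project is cancelled, contributions are refunded, and the deviator ends with 18, which is less than 18 − 15 + 17 = 20. Contributing more than 15 just wastes the excess. So contributing exactly 15 is a best response.
Each player's payoff: 18 − 15 + 17 = 20.

20 hours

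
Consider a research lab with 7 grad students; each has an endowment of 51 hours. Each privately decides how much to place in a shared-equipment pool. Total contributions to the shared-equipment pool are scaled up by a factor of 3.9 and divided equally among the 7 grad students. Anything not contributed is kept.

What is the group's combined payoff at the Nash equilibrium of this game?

357.00 hours

Each contributed unit returns 3.9/7 = 0.5571 to its contributor — below 1 — so contributing 0 is dominant for every player. At the Nash equilibrium everyone keeps their 51, and the group total is 7 × 51 = 357.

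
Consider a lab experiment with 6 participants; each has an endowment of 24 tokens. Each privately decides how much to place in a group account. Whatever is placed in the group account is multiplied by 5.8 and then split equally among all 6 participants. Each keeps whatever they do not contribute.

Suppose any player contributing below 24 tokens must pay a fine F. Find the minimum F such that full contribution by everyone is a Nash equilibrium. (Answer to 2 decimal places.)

0.80 tokens

Given the others contribute fully, the best deviation is to contribute 0 (any partial contribution still incurs the fine and gives up units whose private return 0.9667 is below 1).
Deviating from 24 to 0 saves 24 tokens but forfeits the deviator's share of the drop in the group account: 5.8/6 × 24 = 23.20.
So the deviation gain is 24 − 23.20 = 0.80, and the fine must be at least 0.80 tokens to wipe it out.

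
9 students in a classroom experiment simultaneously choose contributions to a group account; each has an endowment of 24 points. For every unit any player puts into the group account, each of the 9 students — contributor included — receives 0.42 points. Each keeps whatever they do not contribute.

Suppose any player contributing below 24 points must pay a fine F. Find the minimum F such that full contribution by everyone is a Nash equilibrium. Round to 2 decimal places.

Given the others contribute fully, the best deviation is to contribute 0 (any partial contribution still incurs the fine and gives up units whose private return 0.42 is below 1).
Deviating from 24 to 0 saves 24 points but forfeits the deviator's share of the drop in the group account: 0.42 × 24 = 10.08.
So the deviation gain is 24 − 10.08 = 13.92, and the fine must be at least 13.92 points to wipe it out.

13.92 points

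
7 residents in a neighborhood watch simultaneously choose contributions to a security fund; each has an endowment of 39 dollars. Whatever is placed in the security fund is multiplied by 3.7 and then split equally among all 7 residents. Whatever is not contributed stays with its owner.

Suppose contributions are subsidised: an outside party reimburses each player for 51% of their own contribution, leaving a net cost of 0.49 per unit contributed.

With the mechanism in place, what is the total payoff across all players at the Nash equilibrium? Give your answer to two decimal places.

1149.33 dollars

The effective private return per unit is now (3.7/7) / 0.49 = 1.0787 > 1, so every player's dominant strategy flips to full contribution.
So the Nash equilibrium is full contribution by all 7; the group earns 7 × (39 × 0.51 + 3.7 × 39) = 1149.33.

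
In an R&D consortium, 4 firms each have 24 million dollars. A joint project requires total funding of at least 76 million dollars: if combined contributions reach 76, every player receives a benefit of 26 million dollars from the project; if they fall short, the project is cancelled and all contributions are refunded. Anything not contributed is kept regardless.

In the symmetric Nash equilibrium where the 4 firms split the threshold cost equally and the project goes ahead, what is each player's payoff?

31 million dollars

Equal share of the threshold: 76/4 = 19.
At this profile no one gains by cutting their contribution: any cut drops the total below 76, the project is cancelled, contributions are refunded, and the deviator ends with 24, which is less than 24 − 19 + 26 = 31. Contributing more than 19 just wastes the excess. So contributing exactly 19 is a best response.
Each player's payoff: 24 − 19 + 26 = 31.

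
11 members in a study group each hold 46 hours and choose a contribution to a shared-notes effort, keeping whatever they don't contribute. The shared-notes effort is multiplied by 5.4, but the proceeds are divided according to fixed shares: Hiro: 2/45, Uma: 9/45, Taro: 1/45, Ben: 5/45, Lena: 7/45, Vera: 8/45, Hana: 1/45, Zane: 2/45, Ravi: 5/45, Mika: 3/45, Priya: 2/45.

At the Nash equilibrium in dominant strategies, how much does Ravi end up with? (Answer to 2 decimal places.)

73.60 hours

Each unit j contributes comes back to j as 5.4 × (j's share), so j prefers to contribute only if that share exceeds 1/5.4 = 0.1852; otherwise keeping the unit dominates.
The only share above 0.1852 is Uma's 9/45, contributing 46; the remaining 10 contribute 0. Total contributed: 46.
Ravi keeps 46 and receives 5.4 × 46 × 5/45 = 27.60 from the shared-notes effort, for a payoff of 73.60.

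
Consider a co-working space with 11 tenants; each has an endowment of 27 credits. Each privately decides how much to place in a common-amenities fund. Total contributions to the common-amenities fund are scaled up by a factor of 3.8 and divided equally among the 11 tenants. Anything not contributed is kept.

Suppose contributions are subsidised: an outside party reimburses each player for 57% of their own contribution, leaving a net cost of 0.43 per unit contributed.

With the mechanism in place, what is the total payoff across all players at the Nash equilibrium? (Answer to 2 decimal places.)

297.00 credits

Even with the mechanism, each unit contributed returns only (3.8/11) / 0.43 = 0.8034 per unit of net cost, so contributing nothing is still dominant.
Everyone keeps their endowment and the group total is 11 × 27 = 297.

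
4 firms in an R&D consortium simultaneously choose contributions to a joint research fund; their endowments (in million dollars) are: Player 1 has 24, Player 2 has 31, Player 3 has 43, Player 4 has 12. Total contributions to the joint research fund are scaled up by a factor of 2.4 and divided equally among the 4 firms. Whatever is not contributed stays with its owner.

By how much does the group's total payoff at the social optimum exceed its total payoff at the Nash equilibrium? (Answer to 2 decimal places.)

The private return per contributed unit is 2.4/4 = 0.6000 < 1 for every player regardless of endowment, so the Nash equilibrium is zero contribution and the group total is Σ E_j = 24 + 31 + 43 + 12 = 110.
Each contributed unit returns 2.400 to the group, so the social optimum is full contribution by everyone: group total = 2.400 × 110 = 264.00.
Efficiency loss = (2.400 − 1) × 110 = 154.00.

154.00 million dollars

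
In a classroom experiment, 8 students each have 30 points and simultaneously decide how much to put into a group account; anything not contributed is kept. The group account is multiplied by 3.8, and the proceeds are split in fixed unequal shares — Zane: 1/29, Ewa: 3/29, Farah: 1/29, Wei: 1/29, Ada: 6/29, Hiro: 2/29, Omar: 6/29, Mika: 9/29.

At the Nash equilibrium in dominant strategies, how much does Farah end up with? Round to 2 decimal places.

For player j, contributing a unit is worthwhile iff 3.8 × (j's share) ≥ 1, i.e. iff j's share is at least 0.2632.
Only Mika (9/29) clears that bar, contributing 30; the remaining 7 contribute 0. Total contributed: 30.
Farah keeps 30 and receives 3.8 × 30 × 1/29 = 3.93 from the group account, for a payoff of 33.93.

33.93 points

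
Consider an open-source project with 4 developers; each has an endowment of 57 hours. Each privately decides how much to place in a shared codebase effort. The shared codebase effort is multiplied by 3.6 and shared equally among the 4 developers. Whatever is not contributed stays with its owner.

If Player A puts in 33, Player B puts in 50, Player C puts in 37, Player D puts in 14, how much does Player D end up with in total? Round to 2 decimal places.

163.60 hours

Total contributed: 33 + 50 + 37 + 14 = 134.
Each receives 3.6 × 134 / 4 = 120.60 from the shared codebase effort.
Player D keeps 57 − 14 = 43, so Player D's payoff is 43 + 120.60 = 163.60.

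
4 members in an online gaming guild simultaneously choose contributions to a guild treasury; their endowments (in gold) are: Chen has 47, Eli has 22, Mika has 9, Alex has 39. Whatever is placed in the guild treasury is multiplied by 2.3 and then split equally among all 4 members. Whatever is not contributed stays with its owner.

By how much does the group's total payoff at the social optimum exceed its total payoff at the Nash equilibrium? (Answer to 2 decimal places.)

152.10 gold

The private return per contributed unit is 2.3/4 = 0.5750 < 1 for every player regardless of endowment, so the Nash equilibrium is zero contribution and the group total is Σ E_j = 47 + 22 + 9 + 39 = 117.
Each contributed unit returns 2.300 to the group, so the social optimum is full contribution by everyone: group total = 2.300 × 117 = 269.10.
Efficiency loss = (2.300 − 1) × 117 = 152.10.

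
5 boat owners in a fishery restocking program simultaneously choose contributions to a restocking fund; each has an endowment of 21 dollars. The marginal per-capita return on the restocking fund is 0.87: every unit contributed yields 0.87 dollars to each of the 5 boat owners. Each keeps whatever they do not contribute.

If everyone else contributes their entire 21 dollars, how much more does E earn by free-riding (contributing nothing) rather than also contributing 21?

Switching from a contribution of 21 to 0 lets E keep an extra 21 dollars, but lowers the restocking fund by 21, which costs E their own share of that drop: 0.87 × 21 = 18.27.
Net gain = 21 − 18.27 = 2.73. The private return per contributed unit (0.87) is below 1, so free-riding is indeed the best response regardless of what the others do.

2.73 dollars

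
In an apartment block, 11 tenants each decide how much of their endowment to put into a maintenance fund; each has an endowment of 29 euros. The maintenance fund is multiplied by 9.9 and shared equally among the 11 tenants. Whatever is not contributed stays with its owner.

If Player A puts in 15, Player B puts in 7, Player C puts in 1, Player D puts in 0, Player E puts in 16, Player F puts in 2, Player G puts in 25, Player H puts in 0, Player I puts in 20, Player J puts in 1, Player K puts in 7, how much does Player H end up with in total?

113.60 euros

Total contributed: 15 + 7 + 1 + 0 + 16 + 2 + 25 + 0 + 20 + 1 + 7 = 94.
Each receives 9.9 × 94 / 11 = 84.60 from the maintenance fund.
Player H keeps 29 − 0 = 29, so Player H's payoff is 29 + 84.60 = 113.60.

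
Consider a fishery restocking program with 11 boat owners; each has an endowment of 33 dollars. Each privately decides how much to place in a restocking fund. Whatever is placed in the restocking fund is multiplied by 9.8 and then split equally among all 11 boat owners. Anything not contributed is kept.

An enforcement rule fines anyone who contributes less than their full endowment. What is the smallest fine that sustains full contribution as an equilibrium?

Given the others contribute fully, the best deviation is to contribute 0 (any partial contribution still incurs the fine and gives up units whose private return 0.8909 is below 1).
Deviating from 33 to 0 saves 33 dollars but forfeits the deviator's share of the drop in the restocking fund: 9.8/11 × 33 = 29.40.
So the deviation gain is 33 − 29.40 = 3.60, and the fine must be at least 3.60 dollars to wipe it out.

3.60 dollars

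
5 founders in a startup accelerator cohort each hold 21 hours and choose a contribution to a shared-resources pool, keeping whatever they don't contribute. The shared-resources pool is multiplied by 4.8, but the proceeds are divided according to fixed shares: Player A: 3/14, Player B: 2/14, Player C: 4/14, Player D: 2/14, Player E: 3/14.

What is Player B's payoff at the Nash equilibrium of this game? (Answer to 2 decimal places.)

Each unit j contributes comes back to j as 4.8 × (j's share), so j prefers to contribute only if that share exceeds 1/4.8 = 0.2083; otherwise keeping the unit dominates.
Player A, Player C and Player E are above the threshold, contributing 21 each; the remaining 2 contribute 0. Total contributed: 63.
Player B keeps 21 and receives 4.8 × 63 × 2/14 = 43.20 from the shared-resources pool, for a payoff of 64.20.

64.20 hours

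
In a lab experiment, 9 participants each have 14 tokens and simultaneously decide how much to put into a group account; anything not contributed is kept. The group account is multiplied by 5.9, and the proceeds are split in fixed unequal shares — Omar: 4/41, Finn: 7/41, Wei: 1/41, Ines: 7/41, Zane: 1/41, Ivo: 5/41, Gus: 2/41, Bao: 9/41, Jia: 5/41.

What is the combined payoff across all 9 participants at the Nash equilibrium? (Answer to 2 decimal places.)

331.80 tokens

For player j, contributing a unit is worthwhile iff 5.9 × (j's share) ≥ 1, i.e. iff j's share is at least 0.1695.
Finn, Ines and Bao clear that bar, contributing 14 each; the remaining 6 contribute 0. Total contributed: 42.
The group account pays out 5.9 × 42 = 247.80 in total (split across the unequal shares, but the aggregate is all that matters for the group sum).
The 6 free-riders keep 14 each, adding 84. Group total = 84 + 247.80 = 331.80.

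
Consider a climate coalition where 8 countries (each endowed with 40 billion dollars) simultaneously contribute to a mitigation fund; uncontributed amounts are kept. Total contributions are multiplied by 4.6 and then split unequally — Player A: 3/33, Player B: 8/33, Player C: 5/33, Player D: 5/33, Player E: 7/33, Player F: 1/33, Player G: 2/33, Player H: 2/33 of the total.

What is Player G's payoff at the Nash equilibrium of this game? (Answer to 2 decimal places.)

Each unit j contributes comes back to j as 4.6 × (j's share), so j prefers to contribute only if that share exceeds 1/4.6 = 0.2174; otherwise keeping the unit dominates.
The only share above 0.2174 is Player B's 8/33, contributing 40; the remaining 7 contribute 0. Total contributed: 40.
Player G keeps 40 and receives 4.6 × 40 × 2/33 = 11.15 from the mitigation fund, for a payoff of 51.15.

51.15 billion dollars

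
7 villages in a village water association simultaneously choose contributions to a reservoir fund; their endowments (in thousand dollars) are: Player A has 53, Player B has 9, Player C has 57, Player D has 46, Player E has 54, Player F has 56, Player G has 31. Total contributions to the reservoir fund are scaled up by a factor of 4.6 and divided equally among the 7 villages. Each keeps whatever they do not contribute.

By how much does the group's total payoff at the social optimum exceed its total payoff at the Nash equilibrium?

1101.60 thousand dollars

The private return per contributed unit is 4.6/7 = 0.6571 < 1 for every player regardless of endowment, so the Nash equilibrium is zero contribution and the group total is Σ E_j = 53 + 9 + 57 + 46 + 54 + 56 + 31 = 306.
Each contributed unit returns 4.600 to the group, so the social optimum is full contribution by everyone: group total = 4.600 × 306 = 1407.60.
Efficiency loss = (4.600 − 1) × 306 = 1101.60.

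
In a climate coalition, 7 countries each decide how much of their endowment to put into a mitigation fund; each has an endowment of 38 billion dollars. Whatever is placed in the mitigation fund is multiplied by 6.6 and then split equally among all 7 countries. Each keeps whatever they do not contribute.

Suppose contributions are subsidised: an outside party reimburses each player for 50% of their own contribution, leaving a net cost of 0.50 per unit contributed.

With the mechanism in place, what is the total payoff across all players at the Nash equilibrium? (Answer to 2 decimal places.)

1888.60 billion dollars

With the mechanism, a contributed unit returns (6.6/7) / 0.50 = 1.8857 per unit of net cost to the contributor — now above 1 — so contributing fully is weakly dominant for every player.
At the Nash equilibrium everyone contributes 38. Group total payoff = 7 × (38 × 0.50 + 6.6 × 38) = 1888.60.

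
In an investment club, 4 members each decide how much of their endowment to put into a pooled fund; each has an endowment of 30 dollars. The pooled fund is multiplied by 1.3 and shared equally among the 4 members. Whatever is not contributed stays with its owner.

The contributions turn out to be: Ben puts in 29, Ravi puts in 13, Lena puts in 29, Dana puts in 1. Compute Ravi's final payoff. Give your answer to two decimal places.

Total contributed: 29 + 13 + 29 + 1 = 72.
Each receives 1.3 × 72 / 4 = 23.40 from the pooled fund.
Ravi keeps 30 − 13 = 17, so Ravi's payoff is 17 + 23.40 = 40.40.

40.40 dollars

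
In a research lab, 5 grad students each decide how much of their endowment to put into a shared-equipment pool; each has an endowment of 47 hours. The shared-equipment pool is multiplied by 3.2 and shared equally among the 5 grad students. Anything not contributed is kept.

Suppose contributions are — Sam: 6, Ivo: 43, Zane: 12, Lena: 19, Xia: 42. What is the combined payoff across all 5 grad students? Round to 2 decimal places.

503.40 hours

Total contributed: 6 + 43 + 12 + 19 + 42 = 122; total kept: 5 × 47 − 122 = 113.
The shared-equipment pool pays out 3.2 × 122 = 390.40 in aggregate.
Group total = 113 + 390.40 = 503.40.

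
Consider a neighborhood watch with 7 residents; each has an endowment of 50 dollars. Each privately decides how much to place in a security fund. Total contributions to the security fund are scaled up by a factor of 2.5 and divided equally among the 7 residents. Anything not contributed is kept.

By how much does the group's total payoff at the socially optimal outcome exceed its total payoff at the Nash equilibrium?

Each contributed unit returns 2.5/7 = 0.3571 to its contributor — below 1 — so contributing 0 is dominant for every player. At the Nash equilibrium everyone keeps their 50, and the group total is 7 × 50 = 350.
Each contributed unit returns 2.500 to the group as a whole (0.3571 to each of 7 players), which exceeds 1, so the social optimum is full contribution: group total = 2.500 × 350 = 875.00.
Efficiency loss = 875.00 − 350 = 525.00.

525.00 dollars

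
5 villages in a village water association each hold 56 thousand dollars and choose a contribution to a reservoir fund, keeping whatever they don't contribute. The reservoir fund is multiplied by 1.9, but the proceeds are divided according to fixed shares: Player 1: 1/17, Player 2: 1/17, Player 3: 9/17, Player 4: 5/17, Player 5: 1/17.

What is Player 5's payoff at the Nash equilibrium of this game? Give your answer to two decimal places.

62.26 thousand dollars

Player j's private return per contributed unit is 1.9 × (j's share). Contributing is weakly dominant for j when that share is at least 1/1.9 = 0.5263, and contributing 0 is dominant otherwise.
Only Player 3 (9/17) clears that bar, contributing 56; the remaining 4 contribute 0. Total contributed: 56.
Player 5 keeps 56 and receives 1.9 × 56 × 1/17 = 6.26 from the reservoir fund, for a payoff of 62.26.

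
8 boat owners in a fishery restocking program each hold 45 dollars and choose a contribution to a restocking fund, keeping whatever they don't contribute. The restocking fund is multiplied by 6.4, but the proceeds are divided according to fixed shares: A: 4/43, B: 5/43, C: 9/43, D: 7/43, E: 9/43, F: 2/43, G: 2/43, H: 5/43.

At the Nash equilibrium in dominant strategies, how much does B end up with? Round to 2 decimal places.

145.47 dollars

For player j, contributing a unit is worthwhile iff 6.4 × (j's share) ≥ 1, i.e. iff j's share is at least 0.1563.
The shares above 0.1563 belong to C, D and E, contributing 45 each; the remaining 5 contribute 0. Total contributed: 135.
B keeps 45 and receives 6.4 × 135 × 5/43 = 100.47 from the restocking fund, for a payoff of 145.47.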